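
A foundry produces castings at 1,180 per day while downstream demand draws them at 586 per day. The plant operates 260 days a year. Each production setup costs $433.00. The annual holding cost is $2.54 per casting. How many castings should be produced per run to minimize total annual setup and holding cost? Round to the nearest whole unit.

Q* ≈ 10,158 castings

Annual demand D = 586 × 260 = 152,360.
Production build-up factor (1 − d/p) = 1 − 586/1,180 = 0.5034.
Q* = √(2DS / (H(1 − d/p))) = √(2 × 152,360 × 433 / (2.54 × 0.5034)).
= √(131,943,760 / 1.2786) ≈ 10158.401.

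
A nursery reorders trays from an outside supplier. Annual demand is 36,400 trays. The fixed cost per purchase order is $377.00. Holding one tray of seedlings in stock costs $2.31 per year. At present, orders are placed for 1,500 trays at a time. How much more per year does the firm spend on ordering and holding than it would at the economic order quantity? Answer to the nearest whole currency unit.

EOQ = √(2DS/H) = √(2 × 36,400 × 377 / 2.31) ≈ 3446.91.
Cost at Q* = (D/Q*)S + (Q*/2)H = √(2DSH) ≈ $7,962.37.
Cost at Q = 1,500: (36,400/1,500)×377 + (1,500/2)×2.31 = $9,148.53 + $1,732.50 = $10,881.03.
Excess = $10,881.03 − $7,962.37 = $2,918.66.

Extra cost ≈ $2,919 per year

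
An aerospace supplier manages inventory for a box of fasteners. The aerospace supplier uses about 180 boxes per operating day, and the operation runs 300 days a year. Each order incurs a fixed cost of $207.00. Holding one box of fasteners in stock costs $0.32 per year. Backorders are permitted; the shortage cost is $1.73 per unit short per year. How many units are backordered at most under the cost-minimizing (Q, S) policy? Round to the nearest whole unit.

Annual demand D = 180 × 300 = 54,000.
With planned backorders, Q* = √(2DS/H) · √((H+B)/B).
√(2DS/H) = √(2 × 54,000 × 207 / 0.32) = 8358.379.
√((H+B)/B) = √((0.32+1.73)/1.73) = 1.0886.
Q* ≈ 9098.629.
S* = Q* · H/(H+B) = 9098.629 × 0.32/2.05 ≈ 1420.274.

S* ≈ 1,420 boxes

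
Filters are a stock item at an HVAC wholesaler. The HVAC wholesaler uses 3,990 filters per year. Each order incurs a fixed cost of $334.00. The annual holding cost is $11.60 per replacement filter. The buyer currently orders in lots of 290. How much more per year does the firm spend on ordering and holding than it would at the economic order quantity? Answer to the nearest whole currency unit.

Extra cost ≈ $717 per year

EOQ = √(2DS/H) = √(2 × 3,990 × 334 / 11.6) ≈ 479.34.
Cost at Q* = (D/Q*)S + (Q*/2)H = √(2DSH) ≈ $5,560.37.
Cost at Q = 290: (3,990/290)×334 + (290/2)×11.6 = $4,595.38 + $1,682.00 = $6,277.38.
Excess = $6,277.38 − $5,560.37 = $717.01.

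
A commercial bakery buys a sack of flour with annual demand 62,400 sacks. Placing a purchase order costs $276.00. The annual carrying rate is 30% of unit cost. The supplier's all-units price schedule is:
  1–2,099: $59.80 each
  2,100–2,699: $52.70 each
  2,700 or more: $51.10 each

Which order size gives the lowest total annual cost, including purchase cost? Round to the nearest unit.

Q* ≈ 2,700 sacks

Holding cost per unit per year at price C is H = 0.30·C.
Evaluate total cost at each tier's feasible EOQ or, if the EOQ is below the tier, at the tier's minimum quantity.
EOQ at $59.80 = 1385.6 (feasible in tier 1): TC = 62,400×$59.80 + (62,400/1385.6)×276 + (1385.6/2)×0.30×$59.80 = $3,756,378.39.
EOQ at $52.70 = 1476.0 < 2100, so use break Q=2100: TC = 62,400×$52.70 + (62,400/2100.0)×276 + (2100.0/2)×0.30×$52.70 = $3,313,281.64.
EOQ at $51.10 = 1499.0 < 2700, so use break Q=2700: TC = 62,400×$51.10 + (62,400/2700.0)×276 + (2700.0/2)×0.30×$51.10 = $3,215,714.17.
Lowest total cost is $3,215,714.17 at Q = 2700.0.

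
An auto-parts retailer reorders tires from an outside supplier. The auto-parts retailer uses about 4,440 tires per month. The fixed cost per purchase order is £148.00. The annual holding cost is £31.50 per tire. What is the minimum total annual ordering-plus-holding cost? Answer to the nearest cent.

TC* ≈ £22,288.62

Annual demand D = 4,440 × 12 = 53,280.
Q* = √(2DS/H) = √(2 × 53,280 × 148 / 31.5) ≈ 707.58.
At Q*, ordering cost (D/Q*)S equals holding cost (Q*/2)H, each = √(DSH/2).
Minimum total = √(2DSH) = √(2 × 53,280 × 148 × 31.5) ≈ 22288.623.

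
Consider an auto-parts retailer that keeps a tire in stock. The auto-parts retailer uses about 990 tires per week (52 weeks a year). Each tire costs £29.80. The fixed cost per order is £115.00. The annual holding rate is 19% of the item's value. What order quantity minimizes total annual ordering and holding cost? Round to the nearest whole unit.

Annual demand D = 990 × 52 = 51,480.
Holding cost H = 0.19 × £29.80 = £5.6620 per unit per year.
EOQ = √(2DS / H) = √(2 × 51,480 × 115 / 5.662).
= √(11,840,400 / 5.662) = √2,091,204.5214 ≈ 1446.100.

Q* ≈ 1,446 tires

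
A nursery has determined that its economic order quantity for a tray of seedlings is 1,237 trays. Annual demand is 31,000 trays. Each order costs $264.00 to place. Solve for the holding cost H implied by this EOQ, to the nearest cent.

H ≈ $10.70

Invert the EOQ relation Q*² = 2DS/H.
From Q* = √(2DS/H): H = 2DS / Q*² = 2 × 31,000 × 264 / 1,237² = 10.6969.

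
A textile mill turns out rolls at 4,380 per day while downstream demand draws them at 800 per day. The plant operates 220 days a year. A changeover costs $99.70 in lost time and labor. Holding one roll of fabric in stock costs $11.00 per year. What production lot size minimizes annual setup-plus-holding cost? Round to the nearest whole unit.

Q* ≈ 1,976 rolls

Annual demand D = 800 × 220 = 176,000.
Production build-up factor (1 − d/p) = 1 − 800/4,380 = 0.8174.
Q* = √(2DS / (H(1 − d/p))) = √(2 × 176,000 × 99.7 / (11 × 0.8174)).
= √(35,094,400 / 8.9909) ≈ 1975.687.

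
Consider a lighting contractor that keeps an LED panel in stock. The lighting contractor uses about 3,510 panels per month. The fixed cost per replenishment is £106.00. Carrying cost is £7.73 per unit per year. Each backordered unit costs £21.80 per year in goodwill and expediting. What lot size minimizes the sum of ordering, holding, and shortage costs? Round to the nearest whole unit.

Q* ≈ 1,251 panels

Annual demand D = 3,510 × 12 = 42,120.
With planned backorders, Q* = √(2DS/H) · √((H+B)/B).
√(2DS/H) = √(2 × 42,120 × 106 / 7.73) = 1074.787.
√((H+B)/B) = √((7.73+21.8)/21.8) = 1.1639.
Q* ≈ 1250.909.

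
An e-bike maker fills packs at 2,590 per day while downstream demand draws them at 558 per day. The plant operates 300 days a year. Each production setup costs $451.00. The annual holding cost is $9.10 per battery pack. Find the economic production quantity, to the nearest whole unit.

Annual demand D = 558 × 300 = 167,400.
Production build-up factor (1 − d/p) = 1 − 558/2,590 = 0.7846.
Q* = √(2DS / (H(1 − d/p))) = √(2 × 167,400 × 451 / (9.1 × 0.7846)).
= √(150,994,800 / 7.1395) ≈ 4598.840.

Q* ≈ 4,599 packs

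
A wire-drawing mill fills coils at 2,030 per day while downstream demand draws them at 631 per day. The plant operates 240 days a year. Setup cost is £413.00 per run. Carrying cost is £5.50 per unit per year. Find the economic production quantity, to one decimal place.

Annual demand D = 631 × 240 = 151,440.
Production build-up factor (1 − d/p) = 1 − 631/2,030 = 0.6892.
Q* = √(2DS / (H(1 − d/p))) = √(2 × 151,440 × 413 / (5.5 × 0.6892)).
= √(125,089,440 / 3.7904) ≈ 5744.710.

Q* ≈ 5,744.7 coils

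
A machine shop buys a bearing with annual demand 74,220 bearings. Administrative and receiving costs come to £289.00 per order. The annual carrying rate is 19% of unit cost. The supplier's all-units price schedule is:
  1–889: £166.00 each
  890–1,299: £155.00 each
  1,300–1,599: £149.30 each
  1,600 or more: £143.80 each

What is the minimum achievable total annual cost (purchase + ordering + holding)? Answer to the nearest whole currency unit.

TC* ≈ £10,708,100

Holding cost per unit per year at price C is H = 0.19·C.
For each price level, check whether its EOQ is feasible; otherwise the best quantity at that price is the breakpoint.
Tier 1 (£166.00): EOQ = 1166.3 exceeds tier's upper bound 889, so this tier is dominated.
EOQ at £155.00 = 1206.9 (feasible in tier 2): TC = 74,220×£155.00 + (74,220/1206.9)×289 + (1206.9/2)×0.19×£155.00 = £11,539,644.06.
EOQ at £149.30 = 1229.8 < 1300, so use break Q=1300: TC = 74,220×£149.30 + (74,220/1300.0)×289 + (1300.0/2)×0.19×£149.30 = £11,115,984.23.
EOQ at £143.80 = 1253.0 < 1600, so use break Q=1600: TC = 74,220×£143.80 + (74,220/1600.0)×289 + (1600.0/2)×0.19×£143.80 = £10,708,099.59.
Lowest total cost among the candidates is at Q = 1600.0.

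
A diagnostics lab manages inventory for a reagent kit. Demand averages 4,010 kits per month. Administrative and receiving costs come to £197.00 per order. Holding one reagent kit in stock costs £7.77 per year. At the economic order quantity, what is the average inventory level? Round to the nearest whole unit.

Average inventory ≈ 781 kits

Annual demand D = 4,010 × 12 = 48,120.
The optimal lot size = √(2DS/H) = √(2 × 48,120 × 197 / 7.77) ≈ 1562.07.
Average inventory = Q*/2 ≈ 1562.07 / 2 = 781.035.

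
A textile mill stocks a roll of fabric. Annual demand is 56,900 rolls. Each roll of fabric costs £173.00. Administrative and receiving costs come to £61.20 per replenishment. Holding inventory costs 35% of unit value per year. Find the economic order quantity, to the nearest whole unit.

Holding cost H = 0.35 × £173.00 = £60.5500 per unit per year.
EOQ = √(2DS / H) = √(2 × 56,900 × 61.2 / 60.55).
= √(6,964,560 / 60.55) = √115,021.635 ≈ 339.148.

Q* ≈ 339 rolls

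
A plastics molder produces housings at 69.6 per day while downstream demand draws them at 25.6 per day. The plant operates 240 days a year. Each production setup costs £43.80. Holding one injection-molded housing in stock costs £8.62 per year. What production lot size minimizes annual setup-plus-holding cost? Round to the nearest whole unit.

Annual demand D = 25.6 × 240 = 6,144.
Production build-up factor (1 − d/p) = 1 − 25.6/69.6 = 0.6322.
Q* = √(2DS / (H(1 − d/p))) = √(2 × 6,144 × 43.8 / (8.62 × 0.6322)).
= √(538,214.4 / 5.4494) ≈ 314.270.

Q* ≈ 314 housings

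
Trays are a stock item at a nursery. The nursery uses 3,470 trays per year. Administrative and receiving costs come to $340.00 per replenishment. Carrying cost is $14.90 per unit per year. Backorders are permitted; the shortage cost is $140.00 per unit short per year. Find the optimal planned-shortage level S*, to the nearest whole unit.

S* ≈ 40 trays

With planned backorders, Q* = √(2DS/H) · √((H+B)/B).
√(2DS/H) = √(2 × 3,470 × 340 / 14.9) = 397.948.
√((H+B)/B) = √((14.9+140)/140) = 1.0519.
Q* ≈ 418.589.
S* = Q* · H/(H+B) = 418.589 × 14.9/154.9 ≈ 40.265.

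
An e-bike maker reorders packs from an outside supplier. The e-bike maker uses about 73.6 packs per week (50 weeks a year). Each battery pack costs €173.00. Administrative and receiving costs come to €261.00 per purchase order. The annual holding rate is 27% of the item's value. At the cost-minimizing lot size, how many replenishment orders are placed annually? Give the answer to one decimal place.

N ≈ 18.1 orders per year

Annual demand D = 73.6 × 50 = 3,680.
Holding cost H = 0.27 × €173.00 = €46.7100 per unit per year.
The optimal lot size = √(2DS/H) = √(2 × 3,680 × 261 / 46.71) ≈ 202.79.
Orders per year = D / Q* = 3,680 / 202.79 ≈ 18.147.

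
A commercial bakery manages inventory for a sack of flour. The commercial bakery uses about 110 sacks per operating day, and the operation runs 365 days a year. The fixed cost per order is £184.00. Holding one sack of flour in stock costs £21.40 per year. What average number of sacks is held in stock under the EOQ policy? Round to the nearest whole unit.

Average inventory ≈ 415 sacks

Annual demand D = 110 × 365 = 40,150.
The optimal lot size = √(2DS/H) = √(2 × 40,150 × 184 / 21.4) ≈ 830.92.
Average inventory = Q*/2 ≈ 830.92 / 2 = 415.461.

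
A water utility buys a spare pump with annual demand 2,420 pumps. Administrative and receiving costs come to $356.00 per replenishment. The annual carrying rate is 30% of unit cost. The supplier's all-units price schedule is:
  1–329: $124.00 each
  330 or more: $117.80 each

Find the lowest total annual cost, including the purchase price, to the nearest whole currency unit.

Holding cost per unit per year at price C is H = 0.30·C.
Candidates are each tier's EOQ (if it falls in that tier) and each price-break quantity.
EOQ at $124.00 = 215.2 (feasible in tier 1): TC = 2,420×$124.00 + (2,420/215.2)×356 + (215.2/2)×0.30×$124.00 = $308,086.07.
EOQ at $117.80 = 220.8 < 330, so use break Q=330: TC = 2,420×$117.80 + (2,420/330.0)×356 + (330.0/2)×0.30×$117.80 = $293,517.77.
Lowest total cost among the candidates is at Q = 330.0.

TC* ≈ $293,518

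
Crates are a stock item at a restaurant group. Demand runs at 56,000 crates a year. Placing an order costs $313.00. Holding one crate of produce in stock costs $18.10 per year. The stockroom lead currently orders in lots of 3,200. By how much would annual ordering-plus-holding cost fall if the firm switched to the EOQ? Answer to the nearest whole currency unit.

Extra cost ≈ $9,248 per year

EOQ = √(2DS/H) = √(2 × 56,000 × 313 / 18.1) ≈ 1391.69.
Cost at Q* = (D/Q*)S + (Q*/2)H = √(2DSH) ≈ $25,189.55.
Cost at Q = 3,200: (56,000/3,200)×313 + (3,200/2)×18.1 = $5,477.50 + $28,960.00 = $34,437.50.
Excess = $34,437.50 − $25,189.55 = $9,247.95.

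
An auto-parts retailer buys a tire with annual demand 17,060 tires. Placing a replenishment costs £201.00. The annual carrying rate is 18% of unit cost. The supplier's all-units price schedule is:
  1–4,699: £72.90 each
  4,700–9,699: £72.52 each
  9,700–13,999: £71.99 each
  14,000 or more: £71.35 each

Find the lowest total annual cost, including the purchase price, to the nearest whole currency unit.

Holding cost per unit per year at price C is H = 0.18·C.
For each price level, check whether its EOQ is feasible; otherwise the best quantity at that price is the breakpoint.
EOQ at £72.90 = 722.9 (feasible in tier 1): TC = 17,060×£72.90 + (17,060/722.9)×201 + (722.9/2)×0.18×£72.90 = £1,253,160.42.
EOQ at £72.52 = 724.8 < 4700, so use break Q=4700: TC = 17,060×£72.52 + (17,060/4700.0)×201 + (4700.0/2)×0.18×£72.52 = £1,268,596.75.
EOQ at £71.99 = 727.5 < 9700, so use break Q=9700: TC = 17,060×£71.99 + (17,060/9700.0)×201 + (9700.0/2)×0.18×£71.99 = £1,291,350.18.
EOQ at £71.35 = 730.8 < 14000, so use break Q=14000: TC = 17,060×£71.35 + (17,060/14000.0)×201 + (14000.0/2)×0.18×£71.35 = £1,307,376.93.
Lowest total cost among the candidates is at Q = 722.9.

TC* ≈ £1,253,160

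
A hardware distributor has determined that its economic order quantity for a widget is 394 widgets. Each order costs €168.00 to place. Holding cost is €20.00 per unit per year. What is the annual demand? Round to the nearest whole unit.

D ≈ 9,240 widgets per year

Squaring Q* = √(2DS/H) gives Q*² = 2DS/H.
From Q* = √(2DS/H): D = Q*²H / (2S) = 394² × 20 / (2 × 168) = 9240.238.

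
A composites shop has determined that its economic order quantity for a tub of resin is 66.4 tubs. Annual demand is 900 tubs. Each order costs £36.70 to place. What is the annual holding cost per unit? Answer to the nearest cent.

H ≈ £14.98

Squaring Q* = √(2DS/H) gives Q*² = 2DS/H.
From Q* = √(2DS/H): H = 2DS / Q*² = 2 × 900 × 36.7 / 66.4² = 14.9831.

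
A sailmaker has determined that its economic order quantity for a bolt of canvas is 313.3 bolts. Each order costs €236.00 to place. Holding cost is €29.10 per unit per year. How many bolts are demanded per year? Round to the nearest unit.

The basic EOQ model gives Q* = √(2DS/H); rearrange for the unknown.
From Q* = √(2DS/H): D = Q*²H / (2S) = 313.3² × 29.1 / (2 × 236) = 6051.622.

D ≈ 6,052 bolts per year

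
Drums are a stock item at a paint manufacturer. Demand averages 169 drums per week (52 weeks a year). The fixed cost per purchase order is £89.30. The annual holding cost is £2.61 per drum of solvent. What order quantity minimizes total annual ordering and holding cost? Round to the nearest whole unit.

Q* ≈ 775 drums

Annual demand D = 169 × 52 = 8,788.
EOQ = √(2DS / H) = √(2 × 8,788 × 89.3 / 2.61).
= √(1,569,536.8 / 2.61) = √601,355.0958 ≈ 775.471.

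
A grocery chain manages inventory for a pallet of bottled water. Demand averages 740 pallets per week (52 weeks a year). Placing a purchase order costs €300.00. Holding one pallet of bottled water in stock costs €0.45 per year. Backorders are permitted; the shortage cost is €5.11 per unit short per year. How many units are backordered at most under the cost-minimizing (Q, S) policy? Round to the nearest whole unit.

S* ≈ 605 pallets

Annual demand D = 740 × 52 = 38,480.
With planned backorders, Q* = √(2DS/H) · √((H+B)/B).
√(2DS/H) = √(2 × 38,480 × 300 / 0.45) = 7162.867.
√((H+B)/B) = √((0.45+5.11)/5.11) = 1.0431.
Q* ≈ 7471.604.
S* = Q* · H/(H+B) = 7471.604 × 0.45/5.56 ≈ 604.716.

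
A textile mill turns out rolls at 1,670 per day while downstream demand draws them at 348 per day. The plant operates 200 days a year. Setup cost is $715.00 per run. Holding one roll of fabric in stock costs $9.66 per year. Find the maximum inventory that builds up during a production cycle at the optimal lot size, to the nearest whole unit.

Annual demand D = 348 × 200 = 69,600.
Production build-up factor (1 − d/p) = 1 − 348/1,670 = 0.7916.
Q* = √(2DS / (H(1 − d/p))) = √(2 × 69,600 × 715 / (9.66 × 0.7916)).
= √(99,528,000 / 7.647) ≈ 3607.668.
Maximum inventory = Q*(1 − d/p) = 3607.668 × 0.7916 ≈ 2855.891.

I_max ≈ 2,856 rolls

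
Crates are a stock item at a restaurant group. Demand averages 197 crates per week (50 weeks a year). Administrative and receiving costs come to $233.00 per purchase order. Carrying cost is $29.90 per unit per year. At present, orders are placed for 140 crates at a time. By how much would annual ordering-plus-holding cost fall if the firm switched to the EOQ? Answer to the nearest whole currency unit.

Extra cost ≈ $6,771 per year

Annual demand D = 197 × 50 = 9,850.
EOQ = √(2DS/H) = √(2 × 9,850 × 233 / 29.9) ≈ 391.81.
Cost at Q* = (D/Q*)S + (Q*/2)H = √(2DSH) ≈ $11,715.12.
Cost at Q = 140: (9,850/140)×233 + (140/2)×29.9 = $16,393.21 + $2,093.00 = $18,486.21.
Excess = $18,486.21 − $11,715.12 = $6,771.10.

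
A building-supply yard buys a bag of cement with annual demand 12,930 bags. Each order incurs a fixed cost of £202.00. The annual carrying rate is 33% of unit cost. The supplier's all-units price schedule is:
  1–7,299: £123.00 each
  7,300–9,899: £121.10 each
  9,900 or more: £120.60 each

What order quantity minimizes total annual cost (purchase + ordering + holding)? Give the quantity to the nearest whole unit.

Q* ≈ 359 bags

Holding cost per unit per year at price C is H = 0.33·C.
Candidates are each tier's EOQ (if it falls in that tier) and each price-break quantity.
EOQ at £123.00 = 358.7 (feasible in tier 1): TC = 12,930×£123.00 + (12,930/358.7)×202 + (358.7/2)×0.33×£123.00 = £1,604,951.28.
EOQ at £121.10 = 361.5 < 7300, so use break Q=7300: TC = 12,930×£121.10 + (12,930/7300.0)×202 + (7300.0/2)×0.33×£121.10 = £1,712,045.74.
EOQ at £120.60 = 362.3 < 9900, so use break Q=9900: TC = 12,930×£120.60 + (12,930/9900.0)×202 + (9900.0/2)×0.33×£120.60 = £1,756,621.92.
Lowest total cost is £1,604,951.28 at Q = 358.7.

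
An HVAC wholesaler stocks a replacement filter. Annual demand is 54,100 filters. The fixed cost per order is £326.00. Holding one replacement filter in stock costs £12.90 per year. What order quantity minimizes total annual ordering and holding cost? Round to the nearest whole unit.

Q* ≈ 1,654 filters

EOQ = √(2DS / H) = √(2 × 54,100 × 326 / 12.9).
= √(35,273,200 / 12.9) = √2,734,356.5891 ≈ 1653.589.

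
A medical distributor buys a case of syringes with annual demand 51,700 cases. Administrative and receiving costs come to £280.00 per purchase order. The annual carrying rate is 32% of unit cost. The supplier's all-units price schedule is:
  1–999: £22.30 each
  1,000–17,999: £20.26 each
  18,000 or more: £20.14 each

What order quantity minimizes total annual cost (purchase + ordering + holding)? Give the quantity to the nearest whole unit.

Q* ≈ 2,113 cases

Holding cost per unit per year at price C is H = 0.32·C.
Candidates are each tier's EOQ (if it falls in that tier) and each price-break quantity.
Tier 1 (£22.30): EOQ = 2014.2 exceeds tier's upper bound 999, so this tier is dominated.
EOQ at £20.26 = 2113.2 (feasible in tier 2): TC = 51,700×£20.26 + (51,700/2113.2)×280 + (2113.2/2)×0.32×£20.26 = £1,061,142.42.
EOQ at £20.14 = 2119.5 < 18000, so use break Q=18000: TC = 51,700×£20.14 + (51,700/18000.0)×280 + (18000.0/2)×0.32×£20.14 = £1,100,045.42.
Lowest total cost is £1,061,142.42 at Q = 2113.2.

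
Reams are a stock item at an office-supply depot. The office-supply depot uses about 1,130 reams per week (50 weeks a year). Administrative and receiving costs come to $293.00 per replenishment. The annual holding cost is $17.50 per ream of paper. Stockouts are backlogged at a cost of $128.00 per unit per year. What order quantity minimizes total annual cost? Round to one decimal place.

Annual demand D = 1,130 × 50 = 56,500.
With planned backorders, Q* = √(2DS/H) · √((H+B)/B).
√(2DS/H) = √(2 × 56,500 × 293 / 17.5) = 1375.479.
√((H+B)/B) = √((17.5+128)/128) = 1.0662.
Q* ≈ 1466.495.

Q* ≈ 1,466.5 reams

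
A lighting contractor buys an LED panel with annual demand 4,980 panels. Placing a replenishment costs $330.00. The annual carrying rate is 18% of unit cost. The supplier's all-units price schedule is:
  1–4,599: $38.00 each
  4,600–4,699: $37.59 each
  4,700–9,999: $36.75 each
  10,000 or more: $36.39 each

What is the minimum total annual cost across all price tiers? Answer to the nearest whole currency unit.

TC* ≈ $193,981

Holding cost per unit per year at price C is H = 0.18·C.
Candidates are each tier's EOQ (if it falls in that tier) and each price-break quantity.
EOQ at $38.00 = 693.2 (feasible in tier 1): TC = 4,980×$38.00 + (4,980/693.2)×330 + (693.2/2)×0.18×$38.00 = $193,981.49.
EOQ at $37.59 = 697.0 < 4600, so use break Q=4600: TC = 4,980×$37.59 + (4,980/4600.0)×330 + (4600.0/2)×0.18×$37.59 = $203,117.72.
EOQ at $36.75 = 704.9 < 4700, so use break Q=4700: TC = 4,980×$36.75 + (4,980/4700.0)×330 + (4700.0/2)×0.18×$36.75 = $198,909.91.
EOQ at $36.39 = 708.4 < 10000, so use break Q=10000: TC = 4,980×$36.39 + (4,980/10000.0)×330 + (10000.0/2)×0.18×$36.39 = $214,137.54.
Lowest total cost among the candidates is at Q = 693.2.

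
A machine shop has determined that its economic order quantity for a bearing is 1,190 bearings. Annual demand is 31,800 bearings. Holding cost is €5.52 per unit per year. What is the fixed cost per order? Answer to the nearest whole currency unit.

Squaring Q* = √(2DS/H) gives Q*² = 2DS/H.
From Q* = √(2DS/H): S = Q*²H / (2D) = 1,190² × 5.52 / (2 × 31,800) = 122.9068.

S ≈ €123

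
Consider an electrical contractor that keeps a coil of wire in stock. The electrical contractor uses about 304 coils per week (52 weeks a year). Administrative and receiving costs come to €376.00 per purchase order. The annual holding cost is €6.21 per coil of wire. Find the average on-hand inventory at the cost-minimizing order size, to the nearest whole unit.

Annual demand D = 304 × 52 = 15,808.
The optimal lot size = √(2DS/H) = √(2 × 15,808 × 376 / 6.21) ≈ 1383.57.
Average inventory = Q*/2 ≈ 1383.57 / 2 = 691.786.

Average inventory ≈ 692 coils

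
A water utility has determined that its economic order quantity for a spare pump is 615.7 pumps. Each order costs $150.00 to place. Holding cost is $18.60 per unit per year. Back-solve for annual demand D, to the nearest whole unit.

D ≈ 23,503 pumps per year

Squaring Q* = √(2DS/H) gives Q*² = 2DS/H.
From Q* = √(2DS/H): D = Q*²H / (2S) = 615.7² × 18.6 / (2 × 150) = 23503.362.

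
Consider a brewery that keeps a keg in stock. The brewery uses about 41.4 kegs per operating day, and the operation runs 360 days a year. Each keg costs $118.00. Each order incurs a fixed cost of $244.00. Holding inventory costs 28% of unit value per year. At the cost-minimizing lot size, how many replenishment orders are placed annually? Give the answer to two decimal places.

Annual demand D = 41.4 × 360 = 14,904.
Holding cost H = 0.28 × $118.00 = $33.0400 per unit per year.
Q* = √(2DS/H) = √(2 × 14,904 × 244 / 33.04) ≈ 469.18.
Orders per year = D / Q* = 14,904 / 469.18 ≈ 31.766.

N ≈ 31.77 orders per year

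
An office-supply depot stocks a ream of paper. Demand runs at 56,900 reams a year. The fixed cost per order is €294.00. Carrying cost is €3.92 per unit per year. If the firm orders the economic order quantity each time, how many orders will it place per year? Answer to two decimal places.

N ≈ 19.48 orders per year

Q* = √(2DS/H) = √(2 × 56,900 × 294 / 3.92) ≈ 2921.47.
Orders per year = D / Q* = 56,900 / 2921.47 ≈ 19.476.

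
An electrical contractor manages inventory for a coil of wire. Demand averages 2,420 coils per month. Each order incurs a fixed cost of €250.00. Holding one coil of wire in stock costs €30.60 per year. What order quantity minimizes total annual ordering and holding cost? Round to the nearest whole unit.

Annual demand D = 2,420 × 12 = 29,040.
EOQ = √(2DS / H) = √(2 × 29,040 × 250 / 30.6).
= √(14,520,000 / 30.6) = √474,509.8039 ≈ 688.847.

Q* ≈ 689 coils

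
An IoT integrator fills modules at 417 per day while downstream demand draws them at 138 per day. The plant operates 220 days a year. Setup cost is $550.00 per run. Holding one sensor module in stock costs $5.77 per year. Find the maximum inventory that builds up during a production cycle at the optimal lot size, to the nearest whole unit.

Annual demand D = 138 × 220 = 30,360.
Production build-up factor (1 − d/p) = 1 − 138/417 = 0.6691.
Q* = √(2DS / (H(1 − d/p))) = √(2 × 30,360 × 550 / (5.77 × 0.6691)).
= √(33,396,000 / 3.8605) ≈ 2941.205.
Maximum inventory = Q*(1 − d/p) = 2941.205 × 0.6691 ≈ 1967.856.

I_max ≈ 1,968 modules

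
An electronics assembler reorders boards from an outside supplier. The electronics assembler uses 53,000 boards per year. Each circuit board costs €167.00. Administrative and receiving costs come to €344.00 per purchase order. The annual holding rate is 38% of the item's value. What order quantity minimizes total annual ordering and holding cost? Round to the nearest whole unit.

Q* ≈ 758 boards

Holding cost H = 0.38 × €167.00 = €63.4600 per unit per year.
EOQ = √(2DS / H) = √(2 × 53,000 × 344 / 63.46).
= √(36,464,000 / 63.46) = √574,598.1721 ≈ 758.023.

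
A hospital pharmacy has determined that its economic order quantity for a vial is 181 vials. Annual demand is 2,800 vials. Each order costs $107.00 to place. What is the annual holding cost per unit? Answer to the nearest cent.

H ≈ $18.29

Squaring Q* = √(2DS/H) gives Q*² = 2DS/H.
From Q* = √(2DS/H): H = 2DS / Q*² = 2 × 2,800 × 107 / 181² = 18.2900.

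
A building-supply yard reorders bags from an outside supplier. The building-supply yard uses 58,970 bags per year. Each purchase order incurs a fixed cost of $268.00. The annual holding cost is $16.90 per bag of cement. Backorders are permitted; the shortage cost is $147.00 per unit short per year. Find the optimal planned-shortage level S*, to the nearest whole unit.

S* ≈ 149 bags

With planned backorders, Q* = √(2DS/H) · √((H+B)/B).
√(2DS/H) = √(2 × 58,970 × 268 / 16.9) = 1367.586.
√((H+B)/B) = √((16.9+147)/147) = 1.0559.
Q* ≈ 1444.061.
S* = Q* · H/(H+B) = 1444.061 × 16.9/163.9 ≈ 148.899.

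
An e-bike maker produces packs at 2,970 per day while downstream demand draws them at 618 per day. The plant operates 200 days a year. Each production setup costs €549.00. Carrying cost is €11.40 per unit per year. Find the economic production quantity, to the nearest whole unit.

Annual demand D = 618 × 200 = 123,600.
Production build-up factor (1 − d/p) = 1 − 618/2,970 = 0.7919.
Q* = √(2DS / (H(1 − d/p))) = √(2 × 123,600 × 549 / (11.4 × 0.7919)).
= √(135,712,800 / 9.0279) ≈ 3877.194.

Q* ≈ 3,877 packs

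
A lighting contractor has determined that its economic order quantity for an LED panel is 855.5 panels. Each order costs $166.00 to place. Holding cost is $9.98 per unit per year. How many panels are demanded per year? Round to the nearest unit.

D ≈ 22,000 panels per year

Invert the EOQ relation Q*² = 2DS/H.
From Q* = √(2DS/H): D = Q*²H / (2S) = 855.5² × 9.98 / (2 × 166) = 22000.497.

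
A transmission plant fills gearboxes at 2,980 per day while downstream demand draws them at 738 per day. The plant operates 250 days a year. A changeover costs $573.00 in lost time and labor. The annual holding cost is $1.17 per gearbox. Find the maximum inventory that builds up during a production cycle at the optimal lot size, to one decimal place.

I_max ≈ 11,660.2 gearboxes

Annual demand D = 738 × 250 = 184,500.
Production build-up factor (1 − d/p) = 1 − 738/2,980 = 0.7523.
Q* = √(2DS / (H(1 − d/p))) = √(2 × 184,500 × 573 / (1.17 × 0.7523)).
= √(211,437,000 / 0.8802) ≈ 15498.437.
Maximum inventory = Q*(1 − d/p) = 15498.437 × 0.7523 ≈ 11660.233.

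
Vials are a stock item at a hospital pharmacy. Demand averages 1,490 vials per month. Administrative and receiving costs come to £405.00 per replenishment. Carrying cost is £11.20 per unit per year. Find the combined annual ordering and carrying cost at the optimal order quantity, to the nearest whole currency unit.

TC* ≈ £12,736

Annual demand D = 1,490 × 12 = 17,880.
Q* = √(2DS/H) = √(2 × 17,880 × 405 / 11.2) ≈ 1137.15.
At the optimum the two cost components are equal, so total cost = 2·(Q*/2)H = Q*·H.
Minimum total = √(2DSH) = √(2 × 17,880 × 405 × 11.2) ≈ 12736.065.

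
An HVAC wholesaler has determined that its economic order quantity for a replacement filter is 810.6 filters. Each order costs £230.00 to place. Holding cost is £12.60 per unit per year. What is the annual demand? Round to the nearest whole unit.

D ≈ 17,998 filters per year

Squaring Q* = √(2DS/H) gives Q*² = 2DS/H.
From Q* = √(2DS/H): D = Q*²H / (2S) = 810.6² × 12.6 / (2 × 230) = 17998.069.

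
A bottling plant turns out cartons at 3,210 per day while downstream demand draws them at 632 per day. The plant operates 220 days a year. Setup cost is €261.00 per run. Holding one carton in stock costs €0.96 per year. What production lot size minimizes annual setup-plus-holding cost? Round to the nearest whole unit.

Annual demand D = 632 × 220 = 139,040.
Production build-up factor (1 − d/p) = 1 − 632/3,210 = 0.8031.
Q* = √(2DS / (H(1 − d/p))) = √(2 × 139,040 × 261 / (0.96 × 0.8031)).
= √(72,578,880 / 0.771) ≈ 9702.431.

Q* ≈ 9,702 cartons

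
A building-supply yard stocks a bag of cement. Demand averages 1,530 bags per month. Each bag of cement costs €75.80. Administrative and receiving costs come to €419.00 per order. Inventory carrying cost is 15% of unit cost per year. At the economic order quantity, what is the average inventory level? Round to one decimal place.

Annual demand D = 1,530 × 12 = 18,360.
Holding cost H = 0.15 × €75.80 = €11.3700 per unit per year.
The optimal lot size = √(2DS/H) = √(2 × 18,360 × 419 / 11.37) ≈ 1163.26.
Average inventory = Q*/2 ≈ 1163.26 / 2 = 581.632.

Average inventory ≈ 581.6 bags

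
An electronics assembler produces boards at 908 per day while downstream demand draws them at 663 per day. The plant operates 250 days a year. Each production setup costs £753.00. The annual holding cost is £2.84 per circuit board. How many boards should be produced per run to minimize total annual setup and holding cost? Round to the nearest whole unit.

Annual demand D = 663 × 250 = 165,750.
Production build-up factor (1 − d/p) = 1 − 663/908 = 0.2698.
Q* = √(2DS / (H(1 − d/p))) = √(2 × 165,750 × 753 / (2.84 × 0.2698)).
= √(249,619,500 / 0.7663) ≈ 18048.452.

Q* ≈ 18,048 boards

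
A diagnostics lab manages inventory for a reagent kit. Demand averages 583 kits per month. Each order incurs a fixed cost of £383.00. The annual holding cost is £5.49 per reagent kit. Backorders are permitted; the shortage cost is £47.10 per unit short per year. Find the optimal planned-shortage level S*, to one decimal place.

S* ≈ 109.0 kits

Annual demand D = 583 × 12 = 6,996.
With planned backorders, Q* = √(2DS/H) · √((H+B)/B).
√(2DS/H) = √(2 × 6,996 × 383 / 5.49) = 987.991.
√((H+B)/B) = √((5.49+47.1)/47.1) = 1.0567.
Q* ≈ 1043.985.
S* = Q* · H/(H+B) = 1043.985 × 5.49/52.59 ≈ 108.984.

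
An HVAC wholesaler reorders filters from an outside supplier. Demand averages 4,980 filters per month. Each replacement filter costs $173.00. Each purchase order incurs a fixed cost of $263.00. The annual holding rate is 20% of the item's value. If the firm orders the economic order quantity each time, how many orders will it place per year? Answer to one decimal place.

N ≈ 62.7 orders per year

Annual demand D = 4,980 × 12 = 59,760.
Holding cost H = 0.20 × $173.00 = $34.6000 per unit per year.
EOQ = √(2DS/H) = √(2 × 59,760 × 263 / 34.6) ≈ 953.15.
Orders per year = D / Q* = 59,760 / 953.15 ≈ 62.698.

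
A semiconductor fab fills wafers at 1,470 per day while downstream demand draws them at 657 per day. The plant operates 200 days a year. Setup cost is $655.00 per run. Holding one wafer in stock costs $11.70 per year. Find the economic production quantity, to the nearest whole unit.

Q* ≈ 5,158 wafers

Annual demand D = 657 × 200 = 131,400.
Production build-up factor (1 − d/p) = 1 − 657/1,470 = 0.5531.
Q* = √(2DS / (H(1 − d/p))) = √(2 × 131,400 × 655 / (11.7 × 0.5531)).
= √(172,134,000 / 6.4708) ≈ 5157.673.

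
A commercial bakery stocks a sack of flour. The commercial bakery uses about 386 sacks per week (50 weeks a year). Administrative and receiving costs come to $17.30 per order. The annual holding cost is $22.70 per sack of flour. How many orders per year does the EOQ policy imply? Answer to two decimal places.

Annual demand D = 386 × 50 = 19,300.
Q* = √(2DS/H) = √(2 × 19,300 × 17.3 / 22.7) ≈ 171.52.
Orders per year = D / Q* = 19,300 / 171.52 ≈ 112.526.

N ≈ 112.53 orders per year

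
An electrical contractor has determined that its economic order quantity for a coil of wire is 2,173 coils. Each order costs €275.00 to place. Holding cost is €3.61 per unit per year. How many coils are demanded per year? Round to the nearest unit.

The basic EOQ model gives Q* = √(2DS/H); rearrange for the unknown.
From Q* = √(2DS/H): D = Q*²H / (2S) = 2,173² × 3.61 / (2 × 275) = 30993.025.

D ≈ 30,993 coils per year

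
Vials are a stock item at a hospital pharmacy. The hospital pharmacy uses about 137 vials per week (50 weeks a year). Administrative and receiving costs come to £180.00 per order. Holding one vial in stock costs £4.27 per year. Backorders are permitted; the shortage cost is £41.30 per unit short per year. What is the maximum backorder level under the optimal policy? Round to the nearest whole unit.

Annual demand D = 137 × 50 = 6,850.
With planned backorders, Q* = √(2DS/H) · √((H+B)/B).
√(2DS/H) = √(2 × 6,850 × 180 / 4.27) = 759.946.
√((H+B)/B) = √((4.27+41.3)/41.3) = 1.0504.
Q* ≈ 798.265.
S* = Q* · H/(H+B) = 798.265 × 4.27/45.57 ≈ 74.799.

S* ≈ 75 vials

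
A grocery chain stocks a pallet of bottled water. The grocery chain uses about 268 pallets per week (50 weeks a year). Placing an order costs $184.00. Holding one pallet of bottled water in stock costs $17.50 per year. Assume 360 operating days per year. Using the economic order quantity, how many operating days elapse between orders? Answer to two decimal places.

T ≈ 14.26 days

Annual demand D = 268 × 50 = 13,400.
EOQ = √(2DS/H) = √(2 × 13,400 × 184 / 17.5) ≈ 530.83.
Cycle time = Q*/D × 360 = 530.83 / 13,400 × 360 ≈ 14.261 days.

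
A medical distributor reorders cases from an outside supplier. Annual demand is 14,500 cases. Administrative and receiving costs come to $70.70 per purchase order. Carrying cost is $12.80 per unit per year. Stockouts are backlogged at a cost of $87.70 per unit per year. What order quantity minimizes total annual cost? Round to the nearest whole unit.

Q* ≈ 428 cases

With planned backorders, Q* = √(2DS/H) · √((H+B)/B).
√(2DS/H) = √(2 × 14,500 × 70.7 / 12.8) = 400.225.
√((H+B)/B) = √((12.8+87.7)/87.7) = 1.0705.
Q* ≈ 428.437.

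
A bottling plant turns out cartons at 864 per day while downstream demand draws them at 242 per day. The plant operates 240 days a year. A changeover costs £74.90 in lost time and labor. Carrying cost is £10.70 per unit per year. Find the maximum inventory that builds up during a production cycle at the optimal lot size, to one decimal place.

Annual demand D = 242 × 240 = 58,080.
Production build-up factor (1 − d/p) = 1 − 242/864 = 0.7199.
Q* = √(2DS / (H(1 − d/p))) = √(2 × 58,080 × 74.9 / (10.7 × 0.7199)).
= √(8,700,384 / 7.703) ≈ 1062.769.
Maximum inventory = Q*(1 − d/p) = 1062.769 × 0.7199 ≈ 765.095.

I_max ≈ 765.1 cartons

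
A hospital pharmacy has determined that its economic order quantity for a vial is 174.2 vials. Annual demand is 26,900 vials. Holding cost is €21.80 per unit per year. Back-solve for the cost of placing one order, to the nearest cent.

S ≈ €12.30

Invert the EOQ relation Q*² = 2DS/H.
From Q* = √(2DS/H): S = Q*²H / (2D) = 174.2² × 21.8 / (2 × 26,900) = 12.2962.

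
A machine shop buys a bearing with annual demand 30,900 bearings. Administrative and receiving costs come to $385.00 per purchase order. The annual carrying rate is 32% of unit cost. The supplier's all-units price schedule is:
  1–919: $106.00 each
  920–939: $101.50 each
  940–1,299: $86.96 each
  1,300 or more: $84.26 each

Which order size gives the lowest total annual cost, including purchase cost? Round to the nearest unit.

Q* ≈ 1,300 bearings

Holding cost per unit per year at price C is H = 0.32·C.
Candidates are each tier's EOQ (if it falls in that tier) and each price-break quantity.
EOQ at $106.00 = 837.5 (feasible in tier 1): TC = 30,900×$106.00 + (30,900/837.5)×385 + (837.5/2)×0.32×$106.00 = $3,303,808.78.
EOQ at $101.50 = 855.9 < 920, so use break Q=920: TC = 30,900×$101.50 + (30,900/920.0)×385 + (920.0/2)×0.32×$101.50 = $3,164,221.78.
EOQ at $86.96 = 924.7 < 940, so use break Q=940: TC = 30,900×$86.96 + (30,900/940.0)×385 + (940.0/2)×0.32×$86.96 = $2,712,798.64.
EOQ at $84.26 = 939.4 < 1300, so use break Q=1300: TC = 30,900×$84.26 + (30,900/1300.0)×385 + (1300.0/2)×0.32×$84.26 = $2,630,311.23.
Lowest total cost is $2,630,311.23 at Q = 1300.0.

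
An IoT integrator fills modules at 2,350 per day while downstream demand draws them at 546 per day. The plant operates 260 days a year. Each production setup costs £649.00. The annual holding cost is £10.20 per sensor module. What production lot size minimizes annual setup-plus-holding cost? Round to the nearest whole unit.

Q* ≈ 4,851 modules

Annual demand D = 546 × 260 = 141,960.
Production build-up factor (1 − d/p) = 1 − 546/2,350 = 0.7677.
Q* = √(2DS / (H(1 − d/p))) = √(2 × 141,960 × 649 / (10.2 × 0.7677)).
= √(184,264,080 / 7.8301) ≈ 4851.052.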